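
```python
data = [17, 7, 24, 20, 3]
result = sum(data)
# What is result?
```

Answer: 71

Derivation:
Trace (tracking result):
data = [17, 7, 24, 20, 3]  # -> data = [17, 7, 24, 20, 3]
result = sum(data)  # -> result = 71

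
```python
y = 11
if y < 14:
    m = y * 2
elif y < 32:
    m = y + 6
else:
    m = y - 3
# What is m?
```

Trace (tracking m):
y = 11  # -> y = 11
if y < 14:  # condition is True
    m = y * 2  # -> m = 22

Answer: 22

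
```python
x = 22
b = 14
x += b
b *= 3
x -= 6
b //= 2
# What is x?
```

Answer: 30

Derivation:
Trace (tracking x):
x = 22  # -> x = 22
b = 14  # -> b = 14
x += b  # -> x = 36
b *= 3  # -> b = 42
x -= 6  # -> x = 30
b //= 2  # -> b = 21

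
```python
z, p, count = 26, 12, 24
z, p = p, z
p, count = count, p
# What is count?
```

Answer: 26

Derivation:
Trace (tracking count):
z, p, count = (26, 12, 24)  # -> z = 26, p = 12, count = 24
z, p = (p, z)  # -> z = 12, p = 26
p, count = (count, p)  # -> p = 24, count = 26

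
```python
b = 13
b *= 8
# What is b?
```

Answer: 104

Derivation:
Trace (tracking b):
b = 13  # -> b = 13
b *= 8  # -> b = 104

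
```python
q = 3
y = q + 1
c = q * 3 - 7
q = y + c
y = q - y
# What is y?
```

Answer: 2

Derivation:
Trace (tracking y):
q = 3  # -> q = 3
y = q + 1  # -> y = 4
c = q * 3 - 7  # -> c = 2
q = y + c  # -> q = 6
y = q - y  # -> y = 2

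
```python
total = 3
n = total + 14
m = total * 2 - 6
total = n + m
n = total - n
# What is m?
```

Answer: 0

Derivation:
Trace (tracking m):
total = 3  # -> total = 3
n = total + 14  # -> n = 17
m = total * 2 - 6  # -> m = 0
total = n + m  # -> total = 17
n = total - n  # -> n = 0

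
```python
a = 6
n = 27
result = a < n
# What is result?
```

Answer: True

Derivation:
Trace (tracking result):
a = 6  # -> a = 6
n = 27  # -> n = 27
result = a < n  # -> result = True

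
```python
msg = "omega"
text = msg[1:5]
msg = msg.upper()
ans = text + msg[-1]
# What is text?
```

Answer: 'mega'

Derivation:
Trace (tracking text):
msg = 'omega'  # -> msg = 'omega'
text = msg[1:5]  # -> text = 'mega'
msg = msg.upper()  # -> msg = 'OMEGA'
ans = text + msg[-1]  # -> ans = 'megaA'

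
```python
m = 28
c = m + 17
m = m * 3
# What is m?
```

Trace (tracking m):
m = 28  # -> m = 28
c = m + 17  # -> c = 45
m = m * 3  # -> m = 84

Answer: 84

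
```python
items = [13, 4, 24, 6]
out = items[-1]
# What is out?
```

Trace (tracking out):
items = [13, 4, 24, 6]  # -> items = [13, 4, 24, 6]
out = items[-1]  # -> out = 6

Answer: 6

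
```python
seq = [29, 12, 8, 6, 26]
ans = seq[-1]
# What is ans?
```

Answer: 26

Derivation:
Trace (tracking ans):
seq = [29, 12, 8, 6, 26]  # -> seq = [29, 12, 8, 6, 26]
ans = seq[-1]  # -> ans = 26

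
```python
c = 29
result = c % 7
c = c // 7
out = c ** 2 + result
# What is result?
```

Answer: 1

Derivation:
Trace (tracking result):
c = 29  # -> c = 29
result = c % 7  # -> result = 1
c = c // 7  # -> c = 4
out = c ** 2 + result  # -> out = 17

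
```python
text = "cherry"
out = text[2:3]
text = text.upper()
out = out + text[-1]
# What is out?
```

Trace (tracking out):
text = 'cherry'  # -> text = 'cherry'
out = text[2:3]  # -> out = 'e'
text = text.upper()  # -> text = 'CHERRY'
out = out + text[-1]  # -> out = 'eY'

Answer: 'eY'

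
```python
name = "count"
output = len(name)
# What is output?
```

Answer: 5

Derivation:
Trace (tracking output):
name = 'count'  # -> name = 'count'
output = len(name)  # -> output = 5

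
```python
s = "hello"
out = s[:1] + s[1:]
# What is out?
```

Trace (tracking out):
s = 'hello'  # -> s = 'hello'
out = s[:1] + s[1:]  # -> out = 'hello'

Answer: 'hello'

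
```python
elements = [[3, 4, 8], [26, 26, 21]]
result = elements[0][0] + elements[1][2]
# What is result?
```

Answer: 24

Derivation:
Trace (tracking result):
elements = [[3, 4, 8], [26, 26, 21]]  # -> elements = [[3, 4, 8], [26, 26, 21]]
result = elements[0][0] + elements[1][2]  # -> result = 24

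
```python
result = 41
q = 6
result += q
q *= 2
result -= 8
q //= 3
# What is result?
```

Answer: 39

Derivation:
Trace (tracking result):
result = 41  # -> result = 41
q = 6  # -> q = 6
result += q  # -> result = 47
q *= 2  # -> q = 12
result -= 8  # -> result = 39
q //= 3  # -> q = 4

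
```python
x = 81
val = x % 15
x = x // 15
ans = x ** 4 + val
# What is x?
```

Trace (tracking x):
x = 81  # -> x = 81
val = x % 15  # -> val = 6
x = x // 15  # -> x = 5
ans = x ** 4 + val  # -> ans = 631

Answer: 5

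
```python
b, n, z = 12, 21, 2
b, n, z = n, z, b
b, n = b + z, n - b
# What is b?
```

Answer: 33

Derivation:
Trace (tracking b):
b, n, z = (12, 21, 2)  # -> b = 12, n = 21, z = 2
b, n, z = (n, z, b)  # -> b = 21, n = 2, z = 12
b, n = (b + z, n - b)  # -> b = 33, n = -19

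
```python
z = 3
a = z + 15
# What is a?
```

Answer: 18

Derivation:
Trace (tracking a):
z = 3  # -> z = 3
a = z + 15  # -> a = 18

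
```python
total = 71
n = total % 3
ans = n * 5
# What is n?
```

Answer: 2

Derivation:
Trace (tracking n):
total = 71  # -> total = 71
n = total % 3  # -> n = 2
ans = n * 5  # -> ans = 10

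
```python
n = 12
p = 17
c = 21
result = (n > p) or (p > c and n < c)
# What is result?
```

Answer: False

Derivation:
Trace (tracking result):
n = 12  # -> n = 12
p = 17  # -> p = 17
c = 21  # -> c = 21
result = n > p or (p > c and n < c)  # -> result = False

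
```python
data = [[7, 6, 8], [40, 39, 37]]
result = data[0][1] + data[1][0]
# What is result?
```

Trace (tracking result):
data = [[7, 6, 8], [40, 39, 37]]  # -> data = [[7, 6, 8], [40, 39, 37]]
result = data[0][1] + data[1][0]  # -> result = 46

Answer: 46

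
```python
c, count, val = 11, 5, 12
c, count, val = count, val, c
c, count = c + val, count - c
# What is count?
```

Trace (tracking count):
c, count, val = (11, 5, 12)  # -> c = 11, count = 5, val = 12
c, count, val = (count, val, c)  # -> c = 5, count = 12, val = 11
c, count = (c + val, count - c)  # -> c = 16, count = 7

Answer: 7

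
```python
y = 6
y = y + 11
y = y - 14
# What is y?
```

Answer: 3

Derivation:
Trace (tracking y):
y = 6  # -> y = 6
y = y + 11  # -> y = 17
y = y - 14  # -> y = 3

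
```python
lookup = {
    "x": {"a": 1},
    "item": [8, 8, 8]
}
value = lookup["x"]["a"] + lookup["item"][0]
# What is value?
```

Answer: 9

Derivation:
Trace (tracking value):
lookup = {'x': {'a': 1}, 'item': [8, 8, 8]}  # -> lookup = {'x': {'a': 1}, 'item': [8, 8, 8]}
value = lookup['x']['a'] + lookup['item'][0]  # -> value = 9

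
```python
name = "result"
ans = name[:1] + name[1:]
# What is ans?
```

Trace (tracking ans):
name = 'result'  # -> name = 'result'
ans = name[:1] + name[1:]  # -> ans = 'result'

Answer: 'result'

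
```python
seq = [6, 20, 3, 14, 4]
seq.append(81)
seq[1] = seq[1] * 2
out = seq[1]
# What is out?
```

Answer: 40

Derivation:
Trace (tracking out):
seq = [6, 20, 3, 14, 4]  # -> seq = [6, 20, 3, 14, 4]
seq.append(81)  # -> seq = [6, 20, 3, 14, 4, 81]
seq[1] = seq[1] * 2  # -> seq = [6, 40, 3, 14, 4, 81]
out = seq[1]  # -> out = 40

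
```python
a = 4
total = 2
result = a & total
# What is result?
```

Trace (tracking result):
a = 4  # -> a = 4
total = 2  # -> total = 2
result = a & total  # -> result = 0

Answer: 0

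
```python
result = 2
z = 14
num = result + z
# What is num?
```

Trace (tracking num):
result = 2  # -> result = 2
z = 14  # -> z = 14
num = result + z  # -> num = 16

Answer: 16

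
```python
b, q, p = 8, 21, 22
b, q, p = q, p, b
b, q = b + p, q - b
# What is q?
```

Trace (tracking q):
b, q, p = (8, 21, 22)  # -> b = 8, q = 21, p = 22
b, q, p = (q, p, b)  # -> b = 21, q = 22, p = 8
b, q = (b + p, q - b)  # -> b = 29, q = 1

Answer: 1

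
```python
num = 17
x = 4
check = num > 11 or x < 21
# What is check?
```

Trace (tracking check):
num = 17  # -> num = 17
x = 4  # -> x = 4
check = num > 11 or x < 21  # -> check = True

Answer: True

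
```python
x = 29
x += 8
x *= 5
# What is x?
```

Answer: 185

Derivation:
Trace (tracking x):
x = 29  # -> x = 29
x += 8  # -> x = 37
x *= 5  # -> x = 185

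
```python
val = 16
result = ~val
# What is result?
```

Answer: -17

Derivation:
Trace (tracking result):
val = 16  # -> val = 16
result = ~val  # -> result = -17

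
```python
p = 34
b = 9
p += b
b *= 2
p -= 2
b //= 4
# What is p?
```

Trace (tracking p):
p = 34  # -> p = 34
b = 9  # -> b = 9
p += b  # -> p = 43
b *= 2  # -> b = 18
p -= 2  # -> p = 41
b //= 4  # -> b = 4

Answer: 41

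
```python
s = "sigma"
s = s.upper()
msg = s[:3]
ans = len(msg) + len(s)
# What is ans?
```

Answer: 8

Derivation:
Trace (tracking ans):
s = 'sigma'  # -> s = 'sigma'
s = s.upper()  # -> s = 'SIGMA'
msg = s[:3]  # -> msg = 'SIG'
ans = len(msg) + len(s)  # -> ans = 8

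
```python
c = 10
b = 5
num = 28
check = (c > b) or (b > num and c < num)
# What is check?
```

Answer: True

Derivation:
Trace (tracking check):
c = 10  # -> c = 10
b = 5  # -> b = 5
num = 28  # -> num = 28
check = c > b or (b > num and c < num)  # -> check = True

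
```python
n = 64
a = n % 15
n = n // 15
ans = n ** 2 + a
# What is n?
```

Trace (tracking n):
n = 64  # -> n = 64
a = n % 15  # -> a = 4
n = n // 15  # -> n = 4
ans = n ** 2 + a  # -> ans = 20

Answer: 4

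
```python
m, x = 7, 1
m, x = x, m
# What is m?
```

Trace (tracking m):
m, x = (7, 1)  # -> m = 7, x = 1
m, x = (x, m)  # -> m = 1, x = 7

Answer: 1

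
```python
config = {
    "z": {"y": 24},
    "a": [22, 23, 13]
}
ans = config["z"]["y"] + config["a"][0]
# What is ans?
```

Answer: 46

Derivation:
Trace (tracking ans):
config = {'z': {'y': 24}, 'a': [22, 23, 13]}  # -> config = {'z': {'y': 24}, 'a': [22, 23, 13]}
ans = config['z']['y'] + config['a'][0]  # -> ans = 46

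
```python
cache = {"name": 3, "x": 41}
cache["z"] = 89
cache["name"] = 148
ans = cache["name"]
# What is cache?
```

Trace (tracking cache):
cache = {'name': 3, 'x': 41}  # -> cache = {'name': 3, 'x': 41}
cache['z'] = 89  # -> cache = {'name': 3, 'x': 41, 'z': 89}
cache['name'] = 148  # -> cache = {'name': 148, 'x': 41, 'z': 89}
ans = cache['name']  # -> ans = 148

Answer: {'name': 148, 'x': 41, 'z': 89}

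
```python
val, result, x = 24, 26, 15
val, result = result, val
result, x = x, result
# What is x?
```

Trace (tracking x):
val, result, x = (24, 26, 15)  # -> val = 24, result = 26, x = 15
val, result = (result, val)  # -> val = 26, result = 24
result, x = (x, result)  # -> result = 15, x = 24

Answer: 24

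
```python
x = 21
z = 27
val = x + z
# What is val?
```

Trace (tracking val):
x = 21  # -> x = 21
z = 27  # -> z = 27
val = x + z  # -> val = 48

Answer: 48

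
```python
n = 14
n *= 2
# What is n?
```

Trace (tracking n):
n = 14  # -> n = 14
n *= 2  # -> n = 28

Answer: 28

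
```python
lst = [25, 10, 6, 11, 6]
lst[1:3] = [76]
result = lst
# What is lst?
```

Answer: [25, 76, 11, 6]

Derivation:
Trace (tracking lst):
lst = [25, 10, 6, 11, 6]  # -> lst = [25, 10, 6, 11, 6]
lst[1:3] = [76]  # -> lst = [25, 76, 11, 6]
result = lst  # -> result = [25, 76, 11, 6]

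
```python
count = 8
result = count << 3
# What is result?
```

Trace (tracking result):
count = 8  # -> count = 8
result = count << 3  # -> result = 64

Answer: 64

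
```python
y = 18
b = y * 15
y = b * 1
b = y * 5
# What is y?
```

Trace (tracking y):
y = 18  # -> y = 18
b = y * 15  # -> b = 270
y = b * 1  # -> y = 270
b = y * 5  # -> b = 1350

Answer: 270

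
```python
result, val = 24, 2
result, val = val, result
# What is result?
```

Answer: 2

Derivation:
Trace (tracking result):
result, val = (24, 2)  # -> result = 24, val = 2
result, val = (val, result)  # -> result = 2, val = 24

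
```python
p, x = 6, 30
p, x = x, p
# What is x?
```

Answer: 6

Derivation:
Trace (tracking x):
p, x = (6, 30)  # -> p = 6, x = 30
p, x = (x, p)  # -> p = 30, x = 6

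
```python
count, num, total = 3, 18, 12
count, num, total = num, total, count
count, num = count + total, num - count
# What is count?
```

Trace (tracking count):
count, num, total = (3, 18, 12)  # -> count = 3, num = 18, total = 12
count, num, total = (num, total, count)  # -> count = 18, num = 12, total = 3
count, num = (count + total, num - count)  # -> count = 21, num = -6

Answer: 21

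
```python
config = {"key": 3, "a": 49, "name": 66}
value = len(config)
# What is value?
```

Trace (tracking value):
config = {'key': 3, 'a': 49, 'name': 66}  # -> config = {'key': 3, 'a': 49, 'name': 66}
value = len(config)  # -> value = 3

Answer: 3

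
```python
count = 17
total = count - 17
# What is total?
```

Answer: 0

Derivation:
Trace (tracking total):
count = 17  # -> count = 17
total = count - 17  # -> total = 0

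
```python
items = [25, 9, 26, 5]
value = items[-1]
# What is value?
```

Answer: 5

Derivation:
Trace (tracking value):
items = [25, 9, 26, 5]  # -> items = [25, 9, 26, 5]
value = items[-1]  # -> value = 5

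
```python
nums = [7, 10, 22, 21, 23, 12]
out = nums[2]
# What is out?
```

Trace (tracking out):
nums = [7, 10, 22, 21, 23, 12]  # -> nums = [7, 10, 22, 21, 23, 12]
out = nums[2]  # -> out = 22

Answer: 22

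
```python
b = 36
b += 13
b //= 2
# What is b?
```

Trace (tracking b):
b = 36  # -> b = 36
b += 13  # -> b = 49
b //= 2  # -> b = 24

Answer: 24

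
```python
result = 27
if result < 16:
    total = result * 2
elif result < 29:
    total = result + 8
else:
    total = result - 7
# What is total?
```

Trace (tracking total):
result = 27  # -> result = 27
if result < 16:  # condition is False
elif result < 29:  # condition is True
    total = result + 8  # -> total = 35

Answer: 35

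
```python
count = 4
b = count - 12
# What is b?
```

Answer: -8

Derivation:
Trace (tracking b):
count = 4  # -> count = 4
b = count - 12  # -> b = -8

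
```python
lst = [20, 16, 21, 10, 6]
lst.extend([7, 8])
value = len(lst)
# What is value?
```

Trace (tracking value):
lst = [20, 16, 21, 10, 6]  # -> lst = [20, 16, 21, 10, 6]
lst.extend([7, 8])  # -> lst = [20, 16, 21, 10, 6, 7, 8]
value = len(lst)  # -> value = 7

Answer: 7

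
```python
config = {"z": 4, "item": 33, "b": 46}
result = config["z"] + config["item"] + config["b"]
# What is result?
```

Trace (tracking result):
config = {'z': 4, 'item': 33, 'b': 46}  # -> config = {'z': 4, 'item': 33, 'b': 46}
result = config['z'] + config['item'] + config['b']  # -> result = 83

Answer: 83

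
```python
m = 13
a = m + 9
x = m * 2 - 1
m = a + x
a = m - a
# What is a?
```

Trace (tracking a):
m = 13  # -> m = 13
a = m + 9  # -> a = 22
x = m * 2 - 1  # -> x = 25
m = a + x  # -> m = 47
a = m - a  # -> a = 25

Answer: 25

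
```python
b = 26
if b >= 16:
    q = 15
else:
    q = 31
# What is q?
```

Trace (tracking q):
b = 26  # -> b = 26
if b >= 16:  # condition is True
    q = 15  # -> q = 15

Answer: 15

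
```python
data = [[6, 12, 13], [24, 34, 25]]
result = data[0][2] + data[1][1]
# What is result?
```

Answer: 47

Derivation:
Trace (tracking result):
data = [[6, 12, 13], [24, 34, 25]]  # -> data = [[6, 12, 13], [24, 34, 25]]
result = data[0][2] + data[1][1]  # -> result = 47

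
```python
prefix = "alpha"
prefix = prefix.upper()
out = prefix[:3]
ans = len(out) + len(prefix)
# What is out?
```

Answer: 'ALP'

Derivation:
Trace (tracking out):
prefix = 'alpha'  # -> prefix = 'alpha'
prefix = prefix.upper()  # -> prefix = 'ALPHA'
out = prefix[:3]  # -> out = 'ALP'
ans = len(out) + len(prefix)  # -> ans = 8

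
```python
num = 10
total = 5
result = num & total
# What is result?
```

Trace (tracking result):
num = 10  # -> num = 10
total = 5  # -> total = 5
result = num & total  # -> result = 0

Answer: 0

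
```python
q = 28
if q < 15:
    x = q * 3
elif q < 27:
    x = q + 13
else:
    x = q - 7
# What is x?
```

Answer: 21

Derivation:
Trace (tracking x):
q = 28  # -> q = 28
if q < 15:  # condition is False
elif q < 27:  # condition is False
else:
    x = q - 7  # -> x = 21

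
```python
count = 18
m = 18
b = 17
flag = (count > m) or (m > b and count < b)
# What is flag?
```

Trace (tracking flag):
count = 18  # -> count = 18
m = 18  # -> m = 18
b = 17  # -> b = 17
flag = count > m or (m > b and count < b)  # -> flag = False

Answer: False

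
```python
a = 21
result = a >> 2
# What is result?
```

Answer: 5

Derivation:
Trace (tracking result):
a = 21  # -> a = 21
result = a >> 2  # -> result = 5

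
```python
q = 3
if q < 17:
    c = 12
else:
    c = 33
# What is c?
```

Answer: 12

Derivation:
Trace (tracking c):
q = 3  # -> q = 3
if q < 17:  # condition is True
    c = 12  # -> c = 12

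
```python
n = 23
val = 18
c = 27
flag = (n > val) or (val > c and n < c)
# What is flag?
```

Answer: True

Derivation:
Trace (tracking flag):
n = 23  # -> n = 23
val = 18  # -> val = 18
c = 27  # -> c = 27
flag = n > val or (val > c and n < c)  # -> flag = True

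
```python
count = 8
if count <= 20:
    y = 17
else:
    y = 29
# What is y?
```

Trace (tracking y):
count = 8  # -> count = 8
if count <= 20:  # condition is True
    y = 17  # -> y = 17

Answer: 17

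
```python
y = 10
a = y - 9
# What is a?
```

Answer: 1

Derivation:
Trace (tracking a):
y = 10  # -> y = 10
a = y - 9  # -> a = 1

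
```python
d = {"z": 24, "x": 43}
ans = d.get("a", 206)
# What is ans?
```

Trace (tracking ans):
d = {'z': 24, 'x': 43}  # -> d = {'z': 24, 'x': 43}
ans = d.get('a', 206)  # -> ans = 206

Answer: 206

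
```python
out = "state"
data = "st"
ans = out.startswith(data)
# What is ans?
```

Trace (tracking ans):
out = 'state'  # -> out = 'state'
data = 'st'  # -> data = 'st'
ans = out.startswith(data)  # -> ans = True

Answer: True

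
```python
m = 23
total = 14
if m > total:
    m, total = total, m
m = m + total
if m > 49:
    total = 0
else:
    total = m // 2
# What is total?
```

Answer: 18

Derivation:
Trace (tracking total):
m = 23  # -> m = 23
total = 14  # -> total = 14
if m > total:  # condition is True
    m, total = (total, m)  # -> m = 14, total = 23
m = m + total  # -> m = 37
if m > 49:  # condition is False
else:
    total = m // 2  # -> total = 18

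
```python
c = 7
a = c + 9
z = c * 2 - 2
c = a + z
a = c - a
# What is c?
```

Answer: 28

Derivation:
Trace (tracking c):
c = 7  # -> c = 7
a = c + 9  # -> a = 16
z = c * 2 - 2  # -> z = 12
c = a + z  # -> c = 28
a = c - a  # -> a = 12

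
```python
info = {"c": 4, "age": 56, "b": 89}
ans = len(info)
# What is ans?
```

Trace (tracking ans):
info = {'c': 4, 'age': 56, 'b': 89}  # -> info = {'c': 4, 'age': 56, 'b': 89}
ans = len(info)  # -> ans = 3

Answer: 3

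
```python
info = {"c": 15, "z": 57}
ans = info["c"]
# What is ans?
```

Trace (tracking ans):
info = {'c': 15, 'z': 57}  # -> info = {'c': 15, 'z': 57}
ans = info['c']  # -> ans = 15

Answer: 15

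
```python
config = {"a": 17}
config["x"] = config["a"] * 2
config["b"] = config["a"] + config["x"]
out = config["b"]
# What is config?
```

Answer: {'a': 17, 'x': 34, 'b': 51}

Derivation:
Trace (tracking config):
config = {'a': 17}  # -> config = {'a': 17}
config['x'] = config['a'] * 2  # -> config = {'a': 17, 'x': 34}
config['b'] = config['a'] + config['x']  # -> config = {'a': 17, 'x': 34, 'b': 51}
out = config['b']  # -> out = 51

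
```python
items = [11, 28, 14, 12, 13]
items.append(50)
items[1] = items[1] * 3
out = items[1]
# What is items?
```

Trace (tracking items):
items = [11, 28, 14, 12, 13]  # -> items = [11, 28, 14, 12, 13]
items.append(50)  # -> items = [11, 28, 14, 12, 13, 50]
items[1] = items[1] * 3  # -> items = [11, 84, 14, 12, 13, 50]
out = items[1]  # -> out = 84

Answer: [11, 84, 14, 12, 13, 50]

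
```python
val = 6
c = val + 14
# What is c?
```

Answer: 20

Derivation:
Trace (tracking c):
val = 6  # -> val = 6
c = val + 14  # -> c = 20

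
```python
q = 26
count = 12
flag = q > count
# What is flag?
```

Trace (tracking flag):
q = 26  # -> q = 26
count = 12  # -> count = 12
flag = q > count  # -> flag = True

Answer: True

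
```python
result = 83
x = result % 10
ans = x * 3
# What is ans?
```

Trace (tracking ans):
result = 83  # -> result = 83
x = result % 10  # -> x = 3
ans = x * 3  # -> ans = 9

Answer: 9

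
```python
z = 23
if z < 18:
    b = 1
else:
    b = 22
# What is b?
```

Trace (tracking b):
z = 23  # -> z = 23
if z < 18:  # condition is False
else:
    b = 22  # -> b = 22

Answer: 22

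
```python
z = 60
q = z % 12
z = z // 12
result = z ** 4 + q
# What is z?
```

Answer: 5

Derivation:
Trace (tracking z):
z = 60  # -> z = 60
q = z % 12  # -> q = 0
z = z // 12  # -> z = 5
result = z ** 4 + q  # -> result = 625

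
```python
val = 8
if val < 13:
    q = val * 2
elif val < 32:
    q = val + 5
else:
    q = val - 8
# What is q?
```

Answer: 16

Derivation:
Trace (tracking q):
val = 8  # -> val = 8
if val < 13:  # condition is True
    q = val * 2  # -> q = 16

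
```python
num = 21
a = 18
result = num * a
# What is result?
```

Trace (tracking result):
num = 21  # -> num = 21
a = 18  # -> a = 18
result = num * a  # -> result = 378

Answer: 378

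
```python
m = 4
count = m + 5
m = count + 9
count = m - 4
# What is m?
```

Answer: 18

Derivation:
Trace (tracking m):
m = 4  # -> m = 4
count = m + 5  # -> count = 9
m = count + 9  # -> m = 18
count = m - 4  # -> count = 14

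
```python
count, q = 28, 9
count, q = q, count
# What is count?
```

Answer: 9

Derivation:
Trace (tracking count):
count, q = (28, 9)  # -> count = 28, q = 9
count, q = (q, count)  # -> count = 9, q = 28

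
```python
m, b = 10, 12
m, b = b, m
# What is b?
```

Answer: 10

Derivation:
Trace (tracking b):
m, b = (10, 12)  # -> m = 10, b = 12
m, b = (b, m)  # -> m = 12, b = 10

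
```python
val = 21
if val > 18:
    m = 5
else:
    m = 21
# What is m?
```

Answer: 5

Derivation:
Trace (tracking m):
val = 21  # -> val = 21
if val > 18:  # condition is True
    m = 5  # -> m = 5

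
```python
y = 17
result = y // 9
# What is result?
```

Trace (tracking result):
y = 17  # -> y = 17
result = y // 9  # -> result = 1

Answer: 1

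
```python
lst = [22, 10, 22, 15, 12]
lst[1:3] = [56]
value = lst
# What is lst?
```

Trace (tracking lst):
lst = [22, 10, 22, 15, 12]  # -> lst = [22, 10, 22, 15, 12]
lst[1:3] = [56]  # -> lst = [22, 56, 15, 12]
value = lst  # -> value = [22, 56, 15, 12]

Answer: [22, 56, 15, 12]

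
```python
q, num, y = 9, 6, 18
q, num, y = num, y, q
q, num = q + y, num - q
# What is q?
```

Answer: 15

Derivation:
Trace (tracking q):
q, num, y = (9, 6, 18)  # -> q = 9, num = 6, y = 18
q, num, y = (num, y, q)  # -> q = 6, num = 18, y = 9
q, num = (q + y, num - q)  # -> q = 15, num = 12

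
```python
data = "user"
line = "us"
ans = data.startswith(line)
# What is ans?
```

Trace (tracking ans):
data = 'user'  # -> data = 'user'
line = 'us'  # -> line = 'us'
ans = data.startswith(line)  # -> ans = True

Answer: True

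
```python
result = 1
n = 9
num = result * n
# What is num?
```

Trace (tracking num):
result = 1  # -> result = 1
n = 9  # -> n = 9
num = result * n  # -> num = 9

Answer: 9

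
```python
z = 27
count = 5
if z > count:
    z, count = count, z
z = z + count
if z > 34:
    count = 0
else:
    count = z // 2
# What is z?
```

Answer: 32

Derivation:
Trace (tracking z):
z = 27  # -> z = 27
count = 5  # -> count = 5
if z > count:  # condition is True
    z, count = (count, z)  # -> z = 5, count = 27
z = z + count  # -> z = 32
if z > 34:  # condition is False
else:
    count = z // 2  # -> count = 16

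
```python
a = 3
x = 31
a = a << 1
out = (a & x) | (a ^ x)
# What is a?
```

Trace (tracking a):
a = 3  # -> a = 3
x = 31  # -> x = 31
a = a << 1  # -> a = 6
out = a & x | a ^ x  # -> out = 31

Answer: 6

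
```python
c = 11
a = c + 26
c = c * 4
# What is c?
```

Answer: 44

Derivation:
Trace (tracking c):
c = 11  # -> c = 11
a = c + 26  # -> a = 37
c = c * 4  # -> c = 44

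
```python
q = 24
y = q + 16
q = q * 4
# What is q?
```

Trace (tracking q):
q = 24  # -> q = 24
y = q + 16  # -> y = 40
q = q * 4  # -> q = 96

Answer: 96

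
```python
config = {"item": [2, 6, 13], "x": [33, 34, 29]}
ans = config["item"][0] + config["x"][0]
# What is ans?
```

Answer: 35

Derivation:
Trace (tracking ans):
config = {'item': [2, 6, 13], 'x': [33, 34, 29]}  # -> config = {'item': [2, 6, 13], 'x': [33, 34, 29]}
ans = config['item'][0] + config['x'][0]  # -> ans = 35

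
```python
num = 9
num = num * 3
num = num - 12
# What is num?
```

Trace (tracking num):
num = 9  # -> num = 9
num = num * 3  # -> num = 27
num = num - 12  # -> num = 15

Answer: 15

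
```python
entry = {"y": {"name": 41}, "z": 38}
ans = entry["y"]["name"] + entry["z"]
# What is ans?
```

Answer: 79

Derivation:
Trace (tracking ans):
entry = {'y': {'name': 41}, 'z': 38}  # -> entry = {'y': {'name': 41}, 'z': 38}
ans = entry['y']['name'] + entry['z']  # -> ans = 79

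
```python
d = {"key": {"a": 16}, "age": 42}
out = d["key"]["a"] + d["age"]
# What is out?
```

Answer: 58

Derivation:
Trace (tracking out):
d = {'key': {'a': 16}, 'age': 42}  # -> d = {'key': {'a': 16}, 'age': 42}
out = d['key']['a'] + d['age']  # -> out = 58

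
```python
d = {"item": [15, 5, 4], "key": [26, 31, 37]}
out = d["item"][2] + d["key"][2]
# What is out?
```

Answer: 41

Derivation:
Trace (tracking out):
d = {'item': [15, 5, 4], 'key': [26, 31, 37]}  # -> d = {'item': [15, 5, 4], 'key': [26, 31, 37]}
out = d['item'][2] + d['key'][2]  # -> out = 41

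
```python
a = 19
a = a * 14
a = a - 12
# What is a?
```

Trace (tracking a):
a = 19  # -> a = 19
a = a * 14  # -> a = 266
a = a - 12  # -> a = 254

Answer: 254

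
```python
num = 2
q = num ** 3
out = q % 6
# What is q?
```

Trace (tracking q):
num = 2  # -> num = 2
q = num ** 3  # -> q = 8
out = q % 6  # -> out = 2

Answer: 8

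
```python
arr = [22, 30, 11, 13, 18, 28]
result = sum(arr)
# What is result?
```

Trace (tracking result):
arr = [22, 30, 11, 13, 18, 28]  # -> arr = [22, 30, 11, 13, 18, 28]
result = sum(arr)  # -> result = 122

Answer: 122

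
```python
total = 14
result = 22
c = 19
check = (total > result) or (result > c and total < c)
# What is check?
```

Trace (tracking check):
total = 14  # -> total = 14
result = 22  # -> result = 22
c = 19  # -> c = 19
check = total > result or (result > c and total < c)  # -> check = True

Answer: True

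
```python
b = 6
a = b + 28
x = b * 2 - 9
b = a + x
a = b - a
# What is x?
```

Trace (tracking x):
b = 6  # -> b = 6
a = b + 28  # -> a = 34
x = b * 2 - 9  # -> x = 3
b = a + x  # -> b = 37
a = b - a  # -> a = 3

Answer: 3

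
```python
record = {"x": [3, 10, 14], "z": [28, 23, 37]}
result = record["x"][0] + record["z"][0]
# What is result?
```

Answer: 31

Derivation:
Trace (tracking result):
record = {'x': [3, 10, 14], 'z': [28, 23, 37]}  # -> record = {'x': [3, 10, 14], 'z': [28, 23, 37]}
result = record['x'][0] + record['z'][0]  # -> result = 31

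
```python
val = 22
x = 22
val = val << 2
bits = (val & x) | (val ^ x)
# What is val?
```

Answer: 88

Derivation:
Trace (tracking val):
val = 22  # -> val = 22
x = 22  # -> x = 22
val = val << 2  # -> val = 88
bits = val & x | val ^ x  # -> bits = 94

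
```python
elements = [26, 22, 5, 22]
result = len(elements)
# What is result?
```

Trace (tracking result):
elements = [26, 22, 5, 22]  # -> elements = [26, 22, 5, 22]
result = len(elements)  # -> result = 4

Answer: 4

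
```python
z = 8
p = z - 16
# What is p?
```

Answer: -8

Derivation:
Trace (tracking p):
z = 8  # -> z = 8
p = z - 16  # -> p = -8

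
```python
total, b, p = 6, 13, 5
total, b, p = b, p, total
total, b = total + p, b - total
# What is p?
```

Trace (tracking p):
total, b, p = (6, 13, 5)  # -> total = 6, b = 13, p = 5
total, b, p = (b, p, total)  # -> total = 13, b = 5, p = 6
total, b = (total + p, b - total)  # -> total = 19, b = -8

Answer: 6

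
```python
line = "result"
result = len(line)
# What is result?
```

Trace (tracking result):
line = 'result'  # -> line = 'result'
result = len(line)  # -> result = 6

Answer: 6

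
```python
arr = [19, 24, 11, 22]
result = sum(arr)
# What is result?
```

Trace (tracking result):
arr = [19, 24, 11, 22]  # -> arr = [19, 24, 11, 22]
result = sum(arr)  # -> result = 76

Answer: 76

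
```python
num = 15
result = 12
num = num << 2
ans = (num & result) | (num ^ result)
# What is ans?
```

Trace (tracking ans):
num = 15  # -> num = 15
result = 12  # -> result = 12
num = num << 2  # -> num = 60
ans = num & result | num ^ result  # -> ans = 60

Answer: 60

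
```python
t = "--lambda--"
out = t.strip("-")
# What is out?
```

Trace (tracking out):
t = '--lambda--'  # -> t = '--lambda--'
out = t.strip('-')  # -> out = 'lambda'

Answer: 'lambda'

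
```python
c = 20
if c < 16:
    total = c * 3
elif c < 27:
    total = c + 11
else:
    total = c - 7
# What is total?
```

Trace (tracking total):
c = 20  # -> c = 20
if c < 16:  # condition is False
elif c < 27:  # condition is True
    total = c + 11  # -> total = 31

Answer: 31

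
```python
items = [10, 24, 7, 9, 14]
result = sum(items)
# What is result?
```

Answer: 64

Derivation:
Trace (tracking result):
items = [10, 24, 7, 9, 14]  # -> items = [10, 24, 7, 9, 14]
result = sum(items)  # -> result = 64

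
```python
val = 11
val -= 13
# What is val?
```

Answer: -2

Derivation:
Trace (tracking val):
val = 11  # -> val = 11
val -= 13  # -> val = -2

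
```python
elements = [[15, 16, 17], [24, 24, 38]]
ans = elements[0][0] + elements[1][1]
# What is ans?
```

Trace (tracking ans):
elements = [[15, 16, 17], [24, 24, 38]]  # -> elements = [[15, 16, 17], [24, 24, 38]]
ans = elements[0][0] + elements[1][1]  # -> ans = 39

Answer: 39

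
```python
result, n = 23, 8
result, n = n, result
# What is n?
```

Trace (tracking n):
result, n = (23, 8)  # -> result = 23, n = 8
result, n = (n, result)  # -> result = 8, n = 23

Answer: 23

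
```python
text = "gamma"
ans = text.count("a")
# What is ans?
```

Trace (tracking ans):
text = 'gamma'  # -> text = 'gamma'
ans = text.count('a')  # -> ans = 2

Answer: 2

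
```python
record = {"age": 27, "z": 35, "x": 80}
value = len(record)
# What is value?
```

Trace (tracking value):
record = {'age': 27, 'z': 35, 'x': 80}  # -> record = {'age': 27, 'z': 35, 'x': 80}
value = len(record)  # -> value = 3

Answer: 3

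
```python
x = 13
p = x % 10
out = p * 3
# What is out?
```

Answer: 9

Derivation:
Trace (tracking out):
x = 13  # -> x = 13
p = x % 10  # -> p = 3
out = p * 3  # -> out = 9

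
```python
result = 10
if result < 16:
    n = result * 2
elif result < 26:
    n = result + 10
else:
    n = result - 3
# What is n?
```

Answer: 20

Derivation:
Trace (tracking n):
result = 10  # -> result = 10
if result < 16:  # condition is True
    n = result * 2  # -> n = 20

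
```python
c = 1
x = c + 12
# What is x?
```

Answer: 13

Derivation:
Trace (tracking x):
c = 1  # -> c = 1
x = c + 12  # -> x = 13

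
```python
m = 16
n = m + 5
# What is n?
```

Answer: 21

Derivation:
Trace (tracking n):
m = 16  # -> m = 16
n = m + 5  # -> n = 21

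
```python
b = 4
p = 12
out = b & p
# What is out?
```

Answer: 4

Derivation:
Trace (tracking out):
b = 4  # -> b = 4
p = 12  # -> p = 12
out = b & p  # -> out = 4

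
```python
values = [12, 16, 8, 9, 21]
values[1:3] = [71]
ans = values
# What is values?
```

Answer: [12, 71, 9, 21]

Derivation:
Trace (tracking values):
values = [12, 16, 8, 9, 21]  # -> values = [12, 16, 8, 9, 21]
values[1:3] = [71]  # -> values = [12, 71, 9, 21]
ans = values  # -> ans = [12, 71, 9, 21]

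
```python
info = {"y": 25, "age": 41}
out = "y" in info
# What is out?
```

Trace (tracking out):
info = {'y': 25, 'age': 41}  # -> info = {'y': 25, 'age': 41}
out = 'y' in info  # -> out = True

Answer: True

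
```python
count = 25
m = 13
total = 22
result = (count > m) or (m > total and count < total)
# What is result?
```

Trace (tracking result):
count = 25  # -> count = 25
m = 13  # -> m = 13
total = 22  # -> total = 22
result = count > m or (m > total and count < total)  # -> result = True

Answer: True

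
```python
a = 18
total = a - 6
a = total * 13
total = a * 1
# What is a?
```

Trace (tracking a):
a = 18  # -> a = 18
total = a - 6  # -> total = 12
a = total * 13  # -> a = 156
total = a * 1  # -> total = 156

Answer: 156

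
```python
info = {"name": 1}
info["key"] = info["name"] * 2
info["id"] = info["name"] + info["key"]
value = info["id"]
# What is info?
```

Answer: {'name': 1, 'key': 2, 'id': 3}

Derivation:
Trace (tracking info):
info = {'name': 1}  # -> info = {'name': 1}
info['key'] = info['name'] * 2  # -> info = {'name': 1, 'key': 2}
info['id'] = info['name'] + info['key']  # -> info = {'name': 1, 'key': 2, 'id': 3}
value = info['id']  # -> value = 3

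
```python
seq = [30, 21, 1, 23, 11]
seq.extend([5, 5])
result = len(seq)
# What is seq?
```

Answer: [30, 21, 1, 23, 11, 5, 5]

Derivation:
Trace (tracking seq):
seq = [30, 21, 1, 23, 11]  # -> seq = [30, 21, 1, 23, 11]
seq.extend([5, 5])  # -> seq = [30, 21, 1, 23, 11, 5, 5]
result = len(seq)  # -> result = 7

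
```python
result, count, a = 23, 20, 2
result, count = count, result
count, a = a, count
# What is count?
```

Answer: 2

Derivation:
Trace (tracking count):
result, count, a = (23, 20, 2)  # -> result = 23, count = 20, a = 2
result, count = (count, result)  # -> result = 20, count = 23
count, a = (a, count)  # -> count = 2, a = 23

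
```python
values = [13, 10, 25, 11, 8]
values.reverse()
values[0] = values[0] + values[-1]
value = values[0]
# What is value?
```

Answer: 21

Derivation:
Trace (tracking value):
values = [13, 10, 25, 11, 8]  # -> values = [13, 10, 25, 11, 8]
values.reverse()  # -> values = [8, 11, 25, 10, 13]
values[0] = values[0] + values[-1]  # -> values = [21, 11, 25, 10, 13]
value = values[0]  # -> value = 21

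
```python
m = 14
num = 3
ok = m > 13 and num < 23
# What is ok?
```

Answer: True

Derivation:
Trace (tracking ok):
m = 14  # -> m = 14
num = 3  # -> num = 3
ok = m > 13 and num < 23  # -> ok = True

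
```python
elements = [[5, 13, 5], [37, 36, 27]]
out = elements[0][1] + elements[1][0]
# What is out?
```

Answer: 50

Derivation:
Trace (tracking out):
elements = [[5, 13, 5], [37, 36, 27]]  # -> elements = [[5, 13, 5], [37, 36, 27]]
out = elements[0][1] + elements[1][0]  # -> out = 50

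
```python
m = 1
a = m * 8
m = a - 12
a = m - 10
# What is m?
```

Answer: -4

Derivation:
Trace (tracking m):
m = 1  # -> m = 1
a = m * 8  # -> a = 8
m = a - 12  # -> m = -4
a = m - 10  # -> a = -14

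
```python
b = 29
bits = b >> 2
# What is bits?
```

Trace (tracking bits):
b = 29  # -> b = 29
bits = b >> 2  # -> bits = 7

Answer: 7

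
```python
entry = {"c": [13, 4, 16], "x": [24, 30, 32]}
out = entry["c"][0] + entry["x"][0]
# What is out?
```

Answer: 37

Derivation:
Trace (tracking out):
entry = {'c': [13, 4, 16], 'x': [24, 30, 32]}  # -> entry = {'c': [13, 4, 16], 'x': [24, 30, 32]}
out = entry['c'][0] + entry['x'][0]  # -> out = 37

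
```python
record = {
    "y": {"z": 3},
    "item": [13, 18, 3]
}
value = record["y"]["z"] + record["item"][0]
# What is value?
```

Answer: 16

Derivation:
Trace (tracking value):
record = {'y': {'z': 3}, 'item': [13, 18, 3]}  # -> record = {'y': {'z': 3}, 'item': [13, 18, 3]}
value = record['y']['z'] + record['item'][0]  # -> value = 16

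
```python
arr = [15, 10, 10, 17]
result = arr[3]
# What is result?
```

Answer: 17

Derivation:
Trace (tracking result):
arr = [15, 10, 10, 17]  # -> arr = [15, 10, 10, 17]
result = arr[3]  # -> result = 17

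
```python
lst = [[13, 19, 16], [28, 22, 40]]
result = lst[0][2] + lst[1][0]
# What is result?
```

Answer: 44

Derivation:
Trace (tracking result):
lst = [[13, 19, 16], [28, 22, 40]]  # -> lst = [[13, 19, 16], [28, 22, 40]]
result = lst[0][2] + lst[1][0]  # -> result = 44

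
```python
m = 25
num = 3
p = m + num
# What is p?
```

Answer: 28

Derivation:
Trace (tracking p):
m = 25  # -> m = 25
num = 3  # -> num = 3
p = m + num  # -> p = 28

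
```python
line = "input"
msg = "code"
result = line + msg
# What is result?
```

Trace (tracking result):
line = 'input'  # -> line = 'input'
msg = 'code'  # -> msg = 'code'
result = line + msg  # -> result = 'inputcode'

Answer: 'inputcode'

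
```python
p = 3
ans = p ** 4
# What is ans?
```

Answer: 81

Derivation:
Trace (tracking ans):
p = 3  # -> p = 3
ans = p ** 4  # -> ans = 81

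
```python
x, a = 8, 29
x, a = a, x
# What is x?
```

Trace (tracking x):
x, a = (8, 29)  # -> x = 8, a = 29
x, a = (a, x)  # -> x = 29, a = 8

Answer: 29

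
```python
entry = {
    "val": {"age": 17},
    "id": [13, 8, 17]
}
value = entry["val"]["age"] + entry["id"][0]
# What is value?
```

Answer: 30

Derivation:
Trace (tracking value):
entry = {'val': {'age': 17}, 'id': [13, 8, 17]}  # -> entry = {'val': {'age': 17}, 'id': [13, 8, 17]}
value = entry['val']['age'] + entry['id'][0]  # -> value = 30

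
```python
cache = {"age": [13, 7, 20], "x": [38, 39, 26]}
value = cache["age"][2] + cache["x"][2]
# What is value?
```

Answer: 46

Derivation:
Trace (tracking value):
cache = {'age': [13, 7, 20], 'x': [38, 39, 26]}  # -> cache = {'age': [13, 7, 20], 'x': [38, 39, 26]}
value = cache['age'][2] + cache['x'][2]  # -> value = 46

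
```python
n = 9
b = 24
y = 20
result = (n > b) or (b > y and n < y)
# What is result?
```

Answer: True

Derivation:
Trace (tracking result):
n = 9  # -> n = 9
b = 24  # -> b = 24
y = 20  # -> y = 20
result = n > b or (b > y and n < y)  # -> result = True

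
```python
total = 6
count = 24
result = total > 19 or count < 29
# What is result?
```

Trace (tracking result):
total = 6  # -> total = 6
count = 24  # -> count = 24
result = total > 19 or count < 29  # -> result = True

Answer: True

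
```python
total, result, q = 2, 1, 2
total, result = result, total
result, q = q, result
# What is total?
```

Trace (tracking total):
total, result, q = (2, 1, 2)  # -> total = 2, result = 1, q = 2
total, result = (result, total)  # -> total = 1, result = 2
result, q = (q, result)  # -> result = 2, q = 2

Answer: 1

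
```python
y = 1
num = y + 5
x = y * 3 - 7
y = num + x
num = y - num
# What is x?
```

Answer: -4

Derivation:
Trace (tracking x):
y = 1  # -> y = 1
num = y + 5  # -> num = 6
x = y * 3 - 7  # -> x = -4
y = num + x  # -> y = 2
num = y - num  # -> num = -4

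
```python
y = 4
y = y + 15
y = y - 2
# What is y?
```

Answer: 17

Derivation:
Trace (tracking y):
y = 4  # -> y = 4
y = y + 15  # -> y = 19
y = y - 2  # -> y = 17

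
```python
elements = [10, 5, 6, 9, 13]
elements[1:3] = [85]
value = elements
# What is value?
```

Trace (tracking value):
elements = [10, 5, 6, 9, 13]  # -> elements = [10, 5, 6, 9, 13]
elements[1:3] = [85]  # -> elements = [10, 85, 9, 13]
value = elements  # -> value = [10, 85, 9, 13]

Answer: [10, 85, 9, 13]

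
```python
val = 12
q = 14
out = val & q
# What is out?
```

Answer: 12

Derivation:
Trace (tracking out):
val = 12  # -> val = 12
q = 14  # -> q = 14
out = val & q  # -> out = 12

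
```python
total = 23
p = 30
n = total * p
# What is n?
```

Answer: 690

Derivation:
Trace (tracking n):
total = 23  # -> total = 23
p = 30  # -> p = 30
n = total * p  # -> n = 690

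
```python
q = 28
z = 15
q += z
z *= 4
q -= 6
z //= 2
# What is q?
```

Trace (tracking q):
q = 28  # -> q = 28
z = 15  # -> z = 15
q += z  # -> q = 43
z *= 4  # -> z = 60
q -= 6  # -> q = 37
z //= 2  # -> z = 30

Answer: 37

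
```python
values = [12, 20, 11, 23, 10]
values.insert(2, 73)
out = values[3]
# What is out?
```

Answer: 11

Derivation:
Trace (tracking out):
values = [12, 20, 11, 23, 10]  # -> values = [12, 20, 11, 23, 10]
values.insert(2, 73)  # -> values = [12, 20, 73, 11, 23, 10]
out = values[3]  # -> out = 11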